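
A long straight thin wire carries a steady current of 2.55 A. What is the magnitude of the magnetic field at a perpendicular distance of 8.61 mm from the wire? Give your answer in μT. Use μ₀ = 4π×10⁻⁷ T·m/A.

B ≈ 59.2 μT

For an infinitely long straight wire, B = μ₀I/(2πd).
B = (4π×10⁻⁷ × 2.55) / (2π × 0.00861) = 5.92×10⁻⁵ T.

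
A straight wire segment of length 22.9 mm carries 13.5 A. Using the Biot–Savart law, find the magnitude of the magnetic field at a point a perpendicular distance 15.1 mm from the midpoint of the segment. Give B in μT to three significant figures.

B ≈ 108 μT

For a finite straight segment, B = (μ₀I/4πd)(sinθ₁ + sinθ₂), where θ₁, θ₂ are the angles from the perpendicular to each end.
The perpendicular from the point meets the wire at its midpoint, so each end is L/2 = 0.01145 m away along the wire.
sinθ₁ = 0.01145/√(0.01145²+0.0151²) = 0.6042; sinθ₂ = 0.01145/√(0.01145²+0.0151²) = 0.6042.
B = (4π×10⁻⁷ × 13.5) / (4π × 0.0151) × (0.6042 + 0.6042) = 1.08×10⁻⁴ T.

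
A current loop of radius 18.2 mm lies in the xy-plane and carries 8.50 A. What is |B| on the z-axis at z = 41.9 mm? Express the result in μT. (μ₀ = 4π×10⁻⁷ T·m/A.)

On the axis of a circular loop, B = μ₀IR² / [2(R²+z²)^(3/2)].
R² + z² = (0.0182)² + (0.0419)² = 0.002087 m², and (R²+z²)^(3/2) = 9.53×10⁻⁵ m³.
B = (4π×10⁻⁷ × 8.50 × 0.0003312) / (2 × 9.53×10⁻⁵) = 1.86×10⁻⁵ T.

B ≈ 18.6 μT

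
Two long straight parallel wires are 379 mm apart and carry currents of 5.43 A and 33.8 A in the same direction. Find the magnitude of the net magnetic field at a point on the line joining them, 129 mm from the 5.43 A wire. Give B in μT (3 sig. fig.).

B ≈ 18.6 μT

Each long wire gives B = μ₀I/(2πd). Distances are d₁ = 0.129 m and d₂ = 0.25 m.
B₁ = 8.42×10⁻⁶ T, B₂ = 2.70×10⁻⁵ T.
Between parallel currents the two contributions point in opposite directions, so they subtract. B = |B₁ − B₂| = |8.42×10⁻⁶ − 2.70×10⁻⁵| = 1.86×10⁻⁵ T.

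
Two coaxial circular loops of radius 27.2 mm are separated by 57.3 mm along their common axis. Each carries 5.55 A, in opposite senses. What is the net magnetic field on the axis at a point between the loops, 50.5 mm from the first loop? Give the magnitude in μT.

Each loop contributes B = μ₀IR²/[2(R²+z²)^(3/2)] on the axis, with z measured from that loop.
Loop 1 (z = 0.0505 m): B₁ = 1.37×10⁻⁵ T. Loop 2 (z = 0.0068 m): B₂ = 1.17×10⁻⁴ T.
The fields oppose: B = |B₁ − B₂| = 1.03×10⁻⁴ T.

B ≈ 103 μT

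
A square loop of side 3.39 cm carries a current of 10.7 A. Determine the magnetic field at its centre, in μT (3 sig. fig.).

B ≈ 357 μT

Each side is a finite straight segment at perpendicular distance d = a/(2 tan(π/4)) = 0.01695 m from the centre, with end-angles ±π/4.
One side contributes B₁ = (μ₀I/4πd)·2 sin(π/4) = 8.93×10⁻⁵ T.
All 4 sides add in the same direction: B = 4 × 8.93×10⁻⁵ = 3.57×10⁻⁴ T.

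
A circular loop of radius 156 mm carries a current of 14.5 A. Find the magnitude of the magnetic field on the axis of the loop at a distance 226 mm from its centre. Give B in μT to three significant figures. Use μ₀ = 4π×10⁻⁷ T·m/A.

On the axis of a circular loop, B = μ₀IR² / [2(R²+z²)^(3/2)].
R² + z² = (0.156)² + (0.226)² = 0.07541 m², and (R²+z²)^(3/2) = 2.07×10⁻² m³.
B = (4π×10⁻⁷ × 14.5 × 0.02434) / (2 × 2.07×10⁻²) = 1.07×10⁻⁵ T.

B ≈ 10.7 μT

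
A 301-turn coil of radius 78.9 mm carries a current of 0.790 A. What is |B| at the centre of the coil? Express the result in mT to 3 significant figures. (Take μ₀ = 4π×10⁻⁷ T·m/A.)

For an N-turn flat coil, B = Nμ₀I/(2R) with R = 0.0789 m.
B = 301 × 6.29×10⁻⁶ T = 1.89×10⁻³ T.

B ≈ 1.89 mT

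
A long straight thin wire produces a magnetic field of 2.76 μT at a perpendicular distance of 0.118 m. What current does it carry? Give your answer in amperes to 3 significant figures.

For a long straight wire B = μ₀I/(2πd), so I = 2πdB/μ₀.
I = 2π × 0.118 × 2.76×10⁻⁶ / (4π×10⁻⁷) = 1.63 A.

I ≈ 1.63 A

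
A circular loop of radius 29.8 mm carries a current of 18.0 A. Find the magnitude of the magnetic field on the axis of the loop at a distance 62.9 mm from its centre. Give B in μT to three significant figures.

On the axis of a circular loop, B = μ₀IR² / [2(R²+z²)^(3/2)].
R² + z² = (0.0298)² + (0.0629)² = 0.004844 m², and (R²+z²)^(3/2) = 3.37×10⁻⁴ m³.
B = (4π×10⁻⁷ × 18.0 × 0.000888) / (2 × 3.37×10⁻⁴) = 2.98×10⁻⁵ T.

B ≈ 29.8 μT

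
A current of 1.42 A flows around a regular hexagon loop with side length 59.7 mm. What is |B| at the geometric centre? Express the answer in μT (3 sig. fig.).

B ≈ 16.5 μT

Each side is a finite straight segment at perpendicular distance d = a/(2 tan(π/6)) = 0.0517 m from the centre, with end-angles ±π/6.
One side contributes B₁ = (μ₀I/4πd)·2 sin(π/6) = 2.75×10⁻⁶ T.
All 6 sides add in the same direction: B = 6 × 2.75×10⁻⁶ = 1.65×10⁻⁵ T.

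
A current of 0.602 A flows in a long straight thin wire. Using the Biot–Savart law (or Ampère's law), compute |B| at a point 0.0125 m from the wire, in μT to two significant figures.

For an infinitely long straight wire, B = μ₀I/(2πd).
B = (4π×10⁻⁷ × 0.602) / (2π × 0.0125) = 9.63×10⁻⁶ T.

B ≈ 9.6 μT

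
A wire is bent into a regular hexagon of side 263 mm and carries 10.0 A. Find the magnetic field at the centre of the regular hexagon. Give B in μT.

Each side is a finite straight segment at perpendicular distance d = a/(2 tan(π/6)) = 0.2278 m from the centre, with end-angles ±π/6.
One side contributes B₁ = (μ₀I/4πd)·2 sin(π/6) = 4.39×10⁻⁶ T.
All 6 sides add in the same direction: B = 6 × 4.39×10⁻⁶ = 2.63×10⁻⁵ T.

B ≈ 26.3 μT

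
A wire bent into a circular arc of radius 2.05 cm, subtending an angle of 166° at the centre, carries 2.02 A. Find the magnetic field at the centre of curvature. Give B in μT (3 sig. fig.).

The Biot–Savart field of a circular arc at its centre is B = μ₀Iφ/(4πR), with φ = 2.897 rad.
B = (4π×10⁻⁷ × 2.02 × 2.897) / (4π × 0.0205) = 2.85×10⁻⁵ T.

B ≈ 28.5 μT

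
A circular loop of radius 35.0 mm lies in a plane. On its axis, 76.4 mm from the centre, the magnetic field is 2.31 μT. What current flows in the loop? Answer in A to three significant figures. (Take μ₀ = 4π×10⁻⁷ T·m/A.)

On the axis of a loop, B = μ₀IR²/[2(R²+z²)^(3/2)], so I = 2B(R²+z²)^(3/2)/(μ₀R²).
R² + z² = 0.001225 + 0.005837 = 0.007062 m²; raised to 3/2 gives 5.93×10⁻⁴ m³.
I = 2 × 2.31×10⁻⁶ × 5.93×10⁻⁴ / (1.26×10⁻⁶ × 0.001225) = 1.78 A.

I ≈ 1.78 A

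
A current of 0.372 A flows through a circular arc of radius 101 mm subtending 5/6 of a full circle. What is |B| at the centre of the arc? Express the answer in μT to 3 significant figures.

The Biot–Savart field of a circular arc at its centre is B = μ₀Iφ/(4πR), with φ = 5.236 rad.
B = (4π×10⁻⁷ × 0.372 × 5.236) / (4π × 0.101) = 1.93×10⁻⁶ T.

B ≈ 1.93 μT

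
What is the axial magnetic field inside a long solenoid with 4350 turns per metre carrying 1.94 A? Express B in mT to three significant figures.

B ≈ 10.6 mT

Inside a long solenoid, B = μ₀nI with n = 4350 turns/m.
B = 4π×10⁻⁷ × 4350 × 1.94 = 1.06×10⁻² T.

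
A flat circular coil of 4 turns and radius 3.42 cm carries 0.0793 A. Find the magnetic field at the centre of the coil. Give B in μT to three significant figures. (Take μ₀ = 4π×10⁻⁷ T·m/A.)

B ≈ 5.83 μT

For an N-turn flat coil, B = Nμ₀I/(2R) with R = 0.0342 m.
B = 4 × 1.46×10⁻⁶ T = 5.83×10⁻⁶ T.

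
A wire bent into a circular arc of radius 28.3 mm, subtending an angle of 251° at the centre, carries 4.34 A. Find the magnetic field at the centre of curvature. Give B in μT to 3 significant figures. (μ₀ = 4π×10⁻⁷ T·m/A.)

The Biot–Savart field of a circular arc at its centre is B = μ₀Iφ/(4πR), with φ = 4.381 rad.
B = (4π×10⁻⁷ × 4.34 × 4.381) / (4π × 0.0283) = 6.72×10⁻⁵ T.

B ≈ 67.2 μT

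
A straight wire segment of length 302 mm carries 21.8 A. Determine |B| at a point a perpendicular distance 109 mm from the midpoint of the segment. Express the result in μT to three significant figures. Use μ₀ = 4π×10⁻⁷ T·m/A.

B ≈ 32.4 μT

For a finite straight segment, B = (μ₀I/4πd)(sinθ₁ + sinθ₂), where θ₁, θ₂ are the angles from the perpendicular to each end.
The perpendicular from the point meets the wire at its midpoint, so each end is L/2 = 0.151 m away along the wire.
sinθ₁ = 0.151/√(0.151²+0.109²) = 0.8108; sinθ₂ = 0.151/√(0.151²+0.109²) = 0.8108.
B = (4π×10⁻⁷ × 21.8) / (4π × 0.109) × (0.8108 + 0.8108) = 3.24×10⁻⁵ T.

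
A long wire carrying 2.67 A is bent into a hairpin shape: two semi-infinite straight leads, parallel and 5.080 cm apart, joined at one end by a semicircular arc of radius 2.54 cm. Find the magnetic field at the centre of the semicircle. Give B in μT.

B ≈ 54.0 μT

The semicircular arc contributes B_arc = μ₀I·π/(4πR) = μ₀I/(4R) = 3.30×10⁻⁵ T.
Each semi-infinite lead is at perpendicular distance R = 0.0254 m from the centre, with the perpendicular foot at its near end, so it contributes μ₀I/(4πR); both point the same way, together 2.10×10⁻⁵ T.
Arc and leads all point the same direction: B = 3.30×10⁻⁵ + 2.10×10⁻⁵ = 5.40×10⁻⁵ T.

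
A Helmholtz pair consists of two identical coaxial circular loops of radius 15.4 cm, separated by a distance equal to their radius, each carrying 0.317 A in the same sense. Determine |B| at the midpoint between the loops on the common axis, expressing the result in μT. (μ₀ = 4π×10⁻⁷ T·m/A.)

B ≈ 1.85 μT

Each loop contributes B = μ₀IR²/[2(R²+z²)^(3/2)] on the axis, with z measured from that loop.
Loop 1 (z = 0.077 m): B₁ = 9.25×10⁻⁷ T. Loop 2 (z = 0.077 m): B₂ = 9.25×10⁻⁷ T.
The fields add: B = B₁ + B₂ = 1.85×10⁻⁶ T.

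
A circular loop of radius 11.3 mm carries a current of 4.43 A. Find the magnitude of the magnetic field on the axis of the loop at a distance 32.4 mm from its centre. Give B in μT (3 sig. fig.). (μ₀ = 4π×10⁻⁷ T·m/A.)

B ≈ 8.80 μT

On the axis of a circular loop, B = μ₀IR² / [2(R²+z²)^(3/2)].
R² + z² = (0.0113)² + (0.0324)² = 0.001177 m², and (R²+z²)^(3/2) = 4.04×10⁻⁵ m³.
B = (4π×10⁻⁷ × 4.43 × 0.0001277) / (2 × 4.04×10⁻⁵) = 8.80×10⁻⁶ T.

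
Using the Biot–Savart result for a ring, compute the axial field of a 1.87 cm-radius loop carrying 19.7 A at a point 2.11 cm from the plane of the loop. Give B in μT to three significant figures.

On the axis of a circular loop, B = μ₀IR² / [2(R²+z²)^(3/2)].
R² + z² = (0.0187)² + (0.0211)² = 0.0007949 m², and (R²+z²)^(3/2) = 2.24×10⁻⁵ m³.
B = (4π×10⁻⁷ × 19.7 × 0.0003497) / (2 × 2.24×10⁻⁵) = 1.93×10⁻⁴ T.

B ≈ 193 μT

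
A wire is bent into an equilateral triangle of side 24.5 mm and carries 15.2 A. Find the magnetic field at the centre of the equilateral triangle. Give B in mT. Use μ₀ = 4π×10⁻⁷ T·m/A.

B ≈ 1.12 mT

Each side is a finite straight segment at perpendicular distance d = a/(2 tan(π/3)) = 0.007073 m from the centre, with end-angles ±π/3.
One side contributes B₁ = (μ₀I/4πd)·2 sin(π/3) = 3.72×10⁻⁴ T.
All 3 sides add in the same direction: B = 3 × 3.72×10⁻⁴ = 1.12×10⁻³ T.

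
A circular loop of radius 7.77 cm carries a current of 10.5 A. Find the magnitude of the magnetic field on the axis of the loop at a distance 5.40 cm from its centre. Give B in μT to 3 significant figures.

B ≈ 47.0 μT

On the axis of a circular loop, B = μ₀IR² / [2(R²+z²)^(3/2)].
R² + z² = (0.0777)² + (0.054)² = 0.008953 m², and (R²+z²)^(3/2) = 8.47×10⁻⁴ m³.
B = (4π×10⁻⁷ × 10.5 × 0.006037) / (2 × 8.47×10⁻⁴) = 4.70×10⁻⁵ T.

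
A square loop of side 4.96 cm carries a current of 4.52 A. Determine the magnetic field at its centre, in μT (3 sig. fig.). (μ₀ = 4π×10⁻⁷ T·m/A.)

Each side is a finite straight segment at perpendicular distance d = a/(2 tan(π/4)) = 0.0248 m from the centre, with end-angles ±π/4.
One side contributes B₁ = (μ₀I/4πd)·2 sin(π/4) = 2.58×10⁻⁵ T.
All 4 sides add in the same direction: B = 4 × 2.58×10⁻⁵ = 1.03×10⁻⁴ T.

B ≈ 103 μT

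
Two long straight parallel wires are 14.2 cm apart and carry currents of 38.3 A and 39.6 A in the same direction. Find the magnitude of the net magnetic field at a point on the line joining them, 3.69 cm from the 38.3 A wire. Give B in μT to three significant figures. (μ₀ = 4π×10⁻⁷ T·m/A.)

B ≈ 132 μT

Each long wire gives B = μ₀I/(2πd). Distances are d₁ = 0.0369 m and d₂ = 0.1051 m.
B₁ = 2.08×10⁻⁴ T, B₂ = 7.54×10⁻⁵ T.
Between parallel currents the two contributions point in opposite directions, so they subtract. B = |B₁ − B₂| = |2.08×10⁻⁴ − 7.54×10⁻⁵| = 1.32×10⁻⁴ T.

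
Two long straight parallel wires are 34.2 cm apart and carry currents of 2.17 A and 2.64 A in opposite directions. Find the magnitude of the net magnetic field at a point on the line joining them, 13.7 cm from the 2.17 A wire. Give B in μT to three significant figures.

B ≈ 5.74 μT

Each long wire gives B = μ₀I/(2πd). Distances are d₁ = 0.137 m and d₂ = 0.205 m.
B₁ = 3.17×10⁻⁶ T, B₂ = 2.58×10⁻⁶ T.
Between antiparallel currents both contributions point the same way, so they add. B = B₁ + B₂ = 3.17×10⁻⁶ + 2.58×10⁻⁶ = 5.74×10⁻⁶ T.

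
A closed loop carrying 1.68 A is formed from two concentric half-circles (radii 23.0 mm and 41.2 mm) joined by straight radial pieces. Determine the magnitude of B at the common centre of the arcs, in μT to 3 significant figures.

The radial connectors point toward the centre, so dl × r̂ = 0 and they contribute nothing.
Each semicircle gives μ₀I/(4R): inner arc 2.29×10⁻⁵ T, outer arc 1.28×10⁻⁵ T.
The two arcs carry current in opposite angular senses, so their fields oppose: B = |2.29×10⁻⁵ − 1.28×10⁻⁵| = 1.01×10⁻⁵ T.

B ≈ 10.1 μT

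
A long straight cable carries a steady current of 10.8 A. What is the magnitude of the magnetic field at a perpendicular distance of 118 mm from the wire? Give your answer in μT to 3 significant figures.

For an infinitely long straight wire, B = μ₀I/(2πd).
B = (4π×10⁻⁷ × 10.8) / (2π × 0.118) = 1.83×10⁻⁵ T.

B ≈ 18.3 μT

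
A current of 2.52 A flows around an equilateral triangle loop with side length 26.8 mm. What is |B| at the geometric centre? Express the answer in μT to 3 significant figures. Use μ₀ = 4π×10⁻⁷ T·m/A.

B ≈ 169 μT

Each side is a finite straight segment at perpendicular distance d = a/(2 tan(π/3)) = 0.007736 m from the centre, with end-angles ±π/3.
One side contributes B₁ = (μ₀I/4πd)·2 sin(π/3) = 5.64×10⁻⁵ T.
All 3 sides add in the same direction: B = 3 × 5.64×10⁻⁵ = 1.69×10⁻⁴ T.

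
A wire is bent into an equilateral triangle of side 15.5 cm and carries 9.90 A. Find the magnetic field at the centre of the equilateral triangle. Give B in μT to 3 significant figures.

B ≈ 115 μT

Each side is a finite straight segment at perpendicular distance d = a/(2 tan(π/3)) = 0.04474 m from the centre, with end-angles ±π/3.
One side contributes B₁ = (μ₀I/4πd)·2 sin(π/3) = 3.83×10⁻⁵ T.
All 3 sides add in the same direction: B = 3 × 3.83×10⁻⁵ = 1.15×10⁻⁴ T.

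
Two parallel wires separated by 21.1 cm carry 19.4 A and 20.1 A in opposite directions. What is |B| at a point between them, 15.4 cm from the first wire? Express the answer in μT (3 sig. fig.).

B ≈ 95.7 μT

Each long wire gives B = μ₀I/(2πd). Distances are d₁ = 0.154 m and d₂ = 0.057 m.
B₁ = 2.52×10⁻⁵ T, B₂ = 7.05×10⁻⁵ T.
Between antiparallel currents both contributions point the same way, so they add. B = B₁ + B₂ = 2.52×10⁻⁵ + 7.05×10⁻⁵ = 9.57×10⁻⁵ T.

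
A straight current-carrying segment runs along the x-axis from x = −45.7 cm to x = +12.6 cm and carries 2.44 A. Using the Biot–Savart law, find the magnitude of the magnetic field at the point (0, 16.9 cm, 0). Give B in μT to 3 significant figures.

B ≈ 2.22 μT

For a finite straight segment, B = (μ₀I/4πd)(sinθ₁ + sinθ₂), where θ₁, θ₂ are the angles from the perpendicular to each end.
The perpendicular distance is d = 0.169 m; the end-offsets along the wire are a = 0.457 m and b = 0.126 m.
sinθ₁ = 0.457/√(0.457²+0.169²) = 0.9379; sinθ₂ = 0.126/√(0.126²+0.169²) = 0.5977.
B = (4π×10⁻⁷ × 2.44) / (4π × 0.169) × (0.9379 + 0.5977) = 2.22×10⁻⁶ T.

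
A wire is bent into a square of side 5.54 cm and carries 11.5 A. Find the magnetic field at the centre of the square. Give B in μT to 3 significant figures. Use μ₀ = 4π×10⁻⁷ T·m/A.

B ≈ 235 μT

Each side is a finite straight segment at perpendicular distance d = a/(2 tan(π/4)) = 0.0277 m from the centre, with end-angles ±π/4.
One side contributes B₁ = (μ₀I/4πd)·2 sin(π/4) = 5.87×10⁻⁵ T.
All 4 sides add in the same direction: B = 4 × 5.87×10⁻⁵ = 2.35×10⁻⁴ T.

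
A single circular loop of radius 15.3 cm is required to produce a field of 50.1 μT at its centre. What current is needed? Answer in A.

I ≈ 12.2 A

At the centre of a circular loop B = μ₀I/(2R), so I = 2RB/μ₀.
With R = 0.153 m, I = 2 × 0.153 × 5.01×10⁻⁵ / (4π×10⁻⁷) = 12.2 A.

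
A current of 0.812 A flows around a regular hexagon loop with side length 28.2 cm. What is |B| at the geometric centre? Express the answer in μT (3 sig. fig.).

Each side is a finite straight segment at perpendicular distance d = a/(2 tan(π/6)) = 0.2442 m from the centre, with end-angles ±π/6.
One side contributes B₁ = (μ₀I/4πd)·2 sin(π/6) = 3.32×10⁻⁷ T.
All 6 sides add in the same direction: B = 6 × 3.32×10⁻⁷ = 1.99×10⁻⁶ T.

B ≈ 1.99 μT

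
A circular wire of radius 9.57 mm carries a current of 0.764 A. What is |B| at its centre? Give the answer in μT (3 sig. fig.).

At the centre of a circular loop the Biot–Savart law gives B = μ₀I/(2R).
B = (4π×10⁻⁷ × 0.764) / (2 × 0.00957) = 5.02×10⁻⁵ T.

B ≈ 50.2 μT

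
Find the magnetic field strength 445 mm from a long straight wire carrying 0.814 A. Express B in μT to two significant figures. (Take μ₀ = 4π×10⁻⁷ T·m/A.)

B ≈ 0.37 μT

For an infinitely long straight wire, B = μ₀I/(2πd).
B = (4π×10⁻⁷ × 0.814) / (2π × 0.445) = 3.66×10⁻⁷ T.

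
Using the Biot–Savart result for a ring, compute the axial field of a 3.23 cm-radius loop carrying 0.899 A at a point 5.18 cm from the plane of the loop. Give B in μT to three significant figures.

On the axis of a circular loop, B = μ₀IR² / [2(R²+z²)^(3/2)].
R² + z² = (0.0323)² + (0.0518)² = 0.003727 m², and (R²+z²)^(3/2) = 2.27×10⁻⁴ m³.
B = (4π×10⁻⁷ × 0.899 × 0.001043) / (2 × 2.27×10⁻⁴) = 2.59×10⁻⁶ T.

B ≈ 2.59 μT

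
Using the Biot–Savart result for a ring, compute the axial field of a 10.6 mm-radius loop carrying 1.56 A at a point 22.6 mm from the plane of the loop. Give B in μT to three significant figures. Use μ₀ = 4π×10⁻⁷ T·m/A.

On the axis of a circular loop, B = μ₀IR² / [2(R²+z²)^(3/2)].
R² + z² = (0.0106)² + (0.0226)² = 0.0006231 m², and (R²+z²)^(3/2) = 1.56×10⁻⁵ m³.
B = (4π×10⁻⁷ × 1.56 × 0.0001124) / (2 × 1.56×10⁻⁵) = 7.08×10⁻⁶ T.

B ≈ 7.08 μT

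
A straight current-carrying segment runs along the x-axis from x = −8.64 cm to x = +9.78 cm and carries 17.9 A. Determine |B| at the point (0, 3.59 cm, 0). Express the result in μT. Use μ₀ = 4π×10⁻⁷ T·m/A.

B ≈ 92.9 μT

For a finite straight segment, B = (μ₀I/4πd)(sinθ₁ + sinθ₂), where θ₁, θ₂ are the angles from the perpendicular to each end.
The perpendicular distance is d = 0.0359 m; the end-offsets along the wire are a = 0.0864 m and b = 0.0978 m.
sinθ₁ = 0.0864/√(0.0864²+0.0359²) = 0.9235; sinθ₂ = 0.0978/√(0.0978²+0.0359²) = 0.9388.
B = (4π×10⁻⁷ × 17.9) / (4π × 0.0359) × (0.9235 + 0.9388) = 9.29×10⁻⁵ T.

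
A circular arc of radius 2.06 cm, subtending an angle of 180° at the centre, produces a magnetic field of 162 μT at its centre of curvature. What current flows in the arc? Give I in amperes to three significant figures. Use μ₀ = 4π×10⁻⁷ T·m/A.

For a circular arc, B = μ₀Iφ/(4πR) with φ in radians; here φ = 3.142 rad.
So I = 4πRB/(μ₀φ) = 4π × 0.0206 × 1.62×10⁻⁴ / (4π×10⁻⁷ × 3.142) = 10.6 A.

I ≈ 10.6 A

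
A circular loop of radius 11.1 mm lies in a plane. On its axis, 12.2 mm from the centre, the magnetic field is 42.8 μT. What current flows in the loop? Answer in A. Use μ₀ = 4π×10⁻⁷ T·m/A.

On the axis of a loop, B = μ₀IR²/[2(R²+z²)^(3/2)], so I = 2B(R²+z²)^(3/2)/(μ₀R²).
R² + z² = 0.0001232 + 0.0001488 = 0.000272 m²; raised to 3/2 gives 4.49×10⁻⁶ m³.
I = 2 × 4.28×10⁻⁵ × 4.49×10⁻⁶ / (1.26×10⁻⁶ × 0.0001232) = 2.48 A.

I ≈ 2.48 A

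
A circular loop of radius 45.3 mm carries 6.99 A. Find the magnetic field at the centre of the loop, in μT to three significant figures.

B ≈ 97.0 μT

At the centre of a circular loop the Biot–Savart law gives B = μ₀I/(2R).
B = (4π×10⁻⁷ × 6.99) / (2 × 0.0453) = 9.70×10⁻⁵ T.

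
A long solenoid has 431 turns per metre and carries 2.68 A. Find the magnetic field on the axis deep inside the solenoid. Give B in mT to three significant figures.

B ≈ 1.45 mT

Inside a long solenoid, B = μ₀nI with n = 431 turns/m.
B = 4π×10⁻⁷ × 431 × 2.68 = 1.45×10⁻³ T.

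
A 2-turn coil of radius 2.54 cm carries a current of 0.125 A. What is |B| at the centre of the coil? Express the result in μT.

For an N-turn flat coil, B = Nμ₀I/(2R) with R = 0.0254 m.
B = 2 × 3.09×10⁻⁶ T = 6.18×10⁻⁶ T.

B ≈ 6.18 μT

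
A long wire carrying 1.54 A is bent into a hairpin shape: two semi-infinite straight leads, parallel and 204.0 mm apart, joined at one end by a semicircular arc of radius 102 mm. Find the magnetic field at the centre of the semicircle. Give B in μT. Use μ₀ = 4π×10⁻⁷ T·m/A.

B ≈ 7.76 μT

The semicircular arc contributes B_arc = μ₀I·π/(4πR) = μ₀I/(4R) = 4.74×10⁻⁶ T.
Each semi-infinite lead is at perpendicular distance R = 0.102 m from the centre, with the perpendicular foot at its near end, so it contributes μ₀I/(4πR); both point the same way, together 3.02×10⁻⁶ T.
Arc and leads all point the same direction: B = 4.74×10⁻⁶ + 3.02×10⁻⁶ = 7.76×10⁻⁶ T.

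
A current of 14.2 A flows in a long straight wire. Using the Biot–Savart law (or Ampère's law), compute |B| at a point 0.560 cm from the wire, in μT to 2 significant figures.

For an infinitely long straight wire, B = μ₀I/(2πd).
B = (4π×10⁻⁷ × 14.2) / (2π × 0.0056) = 5.07×10⁻⁴ T.

B ≈ 510 μT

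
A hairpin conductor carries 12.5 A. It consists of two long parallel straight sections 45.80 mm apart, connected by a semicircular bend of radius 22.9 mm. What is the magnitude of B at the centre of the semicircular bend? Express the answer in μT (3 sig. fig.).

B ≈ 281 μT

The semicircular arc contributes B_arc = μ₀I·π/(4πR) = μ₀I/(4R) = 1.71×10⁻⁴ T.
Each semi-infinite lead is at perpendicular distance R = 0.0229 m from the centre, with the perpendicular foot at its near end, so it contributes μ₀I/(4πR); both point the same way, together 1.09×10⁻⁴ T.
Arc and leads all point the same direction: B = 1.71×10⁻⁴ + 1.09×10⁻⁴ = 2.81×10⁻⁴ T.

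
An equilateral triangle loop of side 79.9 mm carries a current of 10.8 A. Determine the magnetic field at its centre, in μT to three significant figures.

B ≈ 243 μT

Each side is a finite straight segment at perpendicular distance d = a/(2 tan(π/3)) = 0.02307 m from the centre, with end-angles ±π/3.
One side contributes B₁ = (μ₀I/4πd)·2 sin(π/3) = 8.11×10⁻⁵ T.
All 3 sides add in the same direction: B = 3 × 8.11×10⁻⁵ = 2.43×10⁻⁴ T.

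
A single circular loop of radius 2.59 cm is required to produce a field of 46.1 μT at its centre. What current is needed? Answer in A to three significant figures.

I ≈ 1.90 A

At the centre of a circular loop B = μ₀I/(2R), so I = 2RB/μ₀.
With R = 0.0259 m, I = 2 × 0.0259 × 4.61×10⁻⁵ / (4π×10⁻⁷) = 1.90 A.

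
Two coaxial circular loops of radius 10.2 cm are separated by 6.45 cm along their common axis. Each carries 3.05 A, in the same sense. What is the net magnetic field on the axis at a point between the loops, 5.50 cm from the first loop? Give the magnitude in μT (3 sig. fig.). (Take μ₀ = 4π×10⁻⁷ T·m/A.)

B ≈ 31.4 μT

Each loop contributes B = μ₀IR²/[2(R²+z²)^(3/2)] on the axis, with z measured from that loop.
Loop 1 (z = 0.055 m): B₁ = 1.28×10⁻⁵ T. Loop 2 (z = 0.0095 m): B₂ = 1.85×10⁻⁵ T.
The fields add: B = B₁ + B₂ = 3.14×10⁻⁵ T.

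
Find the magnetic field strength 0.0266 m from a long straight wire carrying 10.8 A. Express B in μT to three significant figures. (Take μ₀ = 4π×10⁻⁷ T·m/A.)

For an infinitely long straight wire, B = μ₀I/(2πd).
B = (4π×10⁻⁷ × 10.8) / (2π × 0.0266) = 8.12×10⁻⁵ T.

B ≈ 81.2 μT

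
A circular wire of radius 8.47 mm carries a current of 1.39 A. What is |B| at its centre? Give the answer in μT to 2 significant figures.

At the centre of a circular loop the Biot–Savart law gives B = μ₀I/(2R).
B = (4π×10⁻⁷ × 1.39) / (2 × 0.00847) = 1.03×10⁻⁴ T.

B ≈ 100 μT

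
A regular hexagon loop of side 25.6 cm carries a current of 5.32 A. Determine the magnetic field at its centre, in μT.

B ≈ 14.4 μT

Each side is a finite straight segment at perpendicular distance d = a/(2 tan(π/6)) = 0.2217 m from the centre, with end-angles ±π/6.
One side contributes B₁ = (μ₀I/4πd)·2 sin(π/6) = 2.40×10⁻⁶ T.
All 6 sides add in the same direction: B = 6 × 2.40×10⁻⁶ = 1.44×10⁻⁵ T.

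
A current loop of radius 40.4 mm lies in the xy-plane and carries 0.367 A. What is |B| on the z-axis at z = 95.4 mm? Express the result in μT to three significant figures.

B ≈ 0.338 μT

On the axis of a circular loop, B = μ₀IR² / [2(R²+z²)^(3/2)].
R² + z² = (0.0404)² + (0.0954)² = 0.01073 m², and (R²+z²)^(3/2) = 1.11×10⁻³ m³.
B = (4π×10⁻⁷ × 0.367 × 0.001632) / (2 × 1.11×10⁻³) = 3.38×10⁻⁷ T.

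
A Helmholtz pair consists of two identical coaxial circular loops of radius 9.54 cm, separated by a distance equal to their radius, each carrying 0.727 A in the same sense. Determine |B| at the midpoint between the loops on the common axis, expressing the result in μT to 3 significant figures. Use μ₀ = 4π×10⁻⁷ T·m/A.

Each loop contributes B = μ₀IR²/[2(R²+z²)^(3/2)] on the axis, with z measured from that loop.
Loop 1 (z = 0.0477 m): B₁ = 3.43×10⁻⁶ T. Loop 2 (z = 0.0477 m): B₂ = 3.43×10⁻⁶ T.
The fields add: B = B₁ + B₂ = 6.85×10⁻⁶ T.

B ≈ 6.85 μT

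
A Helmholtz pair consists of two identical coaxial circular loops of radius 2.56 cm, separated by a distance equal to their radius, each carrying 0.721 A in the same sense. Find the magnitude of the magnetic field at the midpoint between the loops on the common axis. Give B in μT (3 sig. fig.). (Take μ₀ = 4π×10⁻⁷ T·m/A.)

B ≈ 25.3 μT

Each loop contributes B = μ₀IR²/[2(R²+z²)^(3/2)] on the axis, with z measured from that loop.
Loop 1 (z = 0.0128 m): B₁ = 1.27×10⁻⁵ T. Loop 2 (z = 0.0128 m): B₂ = 1.27×10⁻⁵ T.
The fields add: B = B₁ + B₂ = 2.53×10⁻⁵ T.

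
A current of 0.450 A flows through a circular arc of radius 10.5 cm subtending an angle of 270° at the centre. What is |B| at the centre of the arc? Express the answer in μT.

The Biot–Savart field of a circular arc at its centre is B = μ₀Iφ/(4πR), with φ = 4.712 rad.
B = (4π×10⁻⁷ × 0.450 × 4.712) / (4π × 0.105) = 2.02×10⁻⁶ T.

B ≈ 2.02 μT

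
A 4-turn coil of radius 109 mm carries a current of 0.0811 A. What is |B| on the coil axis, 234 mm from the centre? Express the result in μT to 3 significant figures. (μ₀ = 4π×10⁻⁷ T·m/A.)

B ≈ 0.141 μT

For an N-turn flat coil, B = Nμ₀IR²/[2(R²+z²)^(3/2)] with R = 0.109 m, z = 0.234 m.
B = 4 × 3.52×10⁻⁸ T = 1.41×10⁻⁷ T.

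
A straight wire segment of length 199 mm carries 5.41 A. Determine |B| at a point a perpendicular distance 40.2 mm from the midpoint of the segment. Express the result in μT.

B ≈ 25.0 μT

For a finite straight segment, B = (μ₀I/4πd)(sinθ₁ + sinθ₂), where θ₁, θ₂ are the angles from the perpendicular to each end.
The perpendicular from the point meets the wire at its midpoint, so each end is L/2 = 0.0995 m away along the wire.
sinθ₁ = 0.0995/√(0.0995²+0.0402²) = 0.9272; sinθ₂ = 0.0995/√(0.0995²+0.0402²) = 0.9272.
B = (4π×10⁻⁷ × 5.41) / (4π × 0.0402) × (0.9272 + 0.9272) = 2.50×10⁻⁵ T.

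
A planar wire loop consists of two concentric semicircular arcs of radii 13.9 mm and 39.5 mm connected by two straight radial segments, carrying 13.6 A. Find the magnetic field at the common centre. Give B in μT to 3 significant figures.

B ≈ 199 μT

The radial connectors point toward the centre, so dl × r̂ = 0 and they contribute nothing.
Each semicircle gives μ₀I/(4R): inner arc 3.07×10⁻⁴ T, outer arc 1.08×10⁻⁴ T.
The two arcs carry current in opposite angular senses, so their fields oppose: B = |3.07×10⁻⁴ − 1.08×10⁻⁴| = 1.99×10⁻⁴ T.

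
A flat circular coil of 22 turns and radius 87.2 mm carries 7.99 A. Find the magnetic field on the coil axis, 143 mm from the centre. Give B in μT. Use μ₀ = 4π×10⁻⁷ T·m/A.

For an N-turn flat coil, B = Nμ₀IR²/[2(R²+z²)^(3/2)] with R = 0.0872 m, z = 0.143 m.
B = 22 × 8.12×10⁻⁶ T = 1.79×10⁻⁴ T.

B ≈ 179 μT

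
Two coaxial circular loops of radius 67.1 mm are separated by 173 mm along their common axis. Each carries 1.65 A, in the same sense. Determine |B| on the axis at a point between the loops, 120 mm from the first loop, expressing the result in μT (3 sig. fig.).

Each loop contributes B = μ₀IR²/[2(R²+z²)^(3/2)] on the axis, with z measured from that loop.
Loop 1 (z = 0.12 m): B₁ = 1.80×10⁻⁶ T. Loop 2 (z = 0.053 m): B₂ = 7.47×10⁻⁶ T.
The fields add: B = B₁ + B₂ = 9.26×10⁻⁶ T.

B ≈ 9.26 μT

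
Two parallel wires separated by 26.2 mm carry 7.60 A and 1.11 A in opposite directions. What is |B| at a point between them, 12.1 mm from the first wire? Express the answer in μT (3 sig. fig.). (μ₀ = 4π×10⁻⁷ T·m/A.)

B ≈ 141 μT

Each long wire gives B = μ₀I/(2πd). Distances are d₁ = 0.0121 m and d₂ = 0.0141 m.
B₁ = 1.26×10⁻⁴ T, B₂ = 1.57×10⁻⁵ T.
Between antiparallel currents both contributions point the same way, so they add. B = B₁ + B₂ = 1.26×10⁻⁴ + 1.57×10⁻⁵ = 1.41×10⁻⁴ T.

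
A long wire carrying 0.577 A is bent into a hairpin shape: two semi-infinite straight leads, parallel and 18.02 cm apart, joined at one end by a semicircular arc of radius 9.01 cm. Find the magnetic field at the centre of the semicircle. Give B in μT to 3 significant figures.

B ≈ 3.29 μT

The semicircular arc contributes B_arc = μ₀I·π/(4πR) = μ₀I/(4R) = 2.01×10⁻⁶ T.
Each semi-infinite lead is at perpendicular distance R = 0.0901 m from the centre, with the perpendicular foot at its near end, so it contributes μ₀I/(4πR); both point the same way, together 1.28×10⁻⁶ T.
Arc and leads all point the same direction: B = 2.01×10⁻⁶ + 1.28×10⁻⁶ = 3.29×10⁻⁶ T.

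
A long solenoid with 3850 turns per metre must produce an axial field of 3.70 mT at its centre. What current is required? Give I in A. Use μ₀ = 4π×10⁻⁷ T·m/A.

I ≈ 0.765 A

Inside a long solenoid B = μ₀nI with n = 3850 m⁻¹, so I = B/(μ₀n).
I = 3.70×10⁻³ / (4π×10⁻⁷ × 3850) = 0.765 A.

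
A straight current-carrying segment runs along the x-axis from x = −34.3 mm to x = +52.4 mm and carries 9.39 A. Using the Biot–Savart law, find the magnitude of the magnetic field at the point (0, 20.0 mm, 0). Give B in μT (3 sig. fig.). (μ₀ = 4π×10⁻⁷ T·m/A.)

For a finite straight segment, B = (μ₀I/4πd)(sinθ₁ + sinθ₂), where θ₁, θ₂ are the angles from the perpendicular to each end.
The perpendicular distance is d = 0.02 m; the end-offsets along the wire are a = 0.0343 m and b = 0.0524 m.
sinθ₁ = 0.0343/√(0.0343²+0.02²) = 0.8639; sinθ₂ = 0.0524/√(0.0524²+0.02²) = 0.9343.
B = (4π×10⁻⁷ × 9.39) / (4π × 0.02) × (0.8639 + 0.9343) = 8.44×10⁻⁵ T.

B ≈ 84.4 μT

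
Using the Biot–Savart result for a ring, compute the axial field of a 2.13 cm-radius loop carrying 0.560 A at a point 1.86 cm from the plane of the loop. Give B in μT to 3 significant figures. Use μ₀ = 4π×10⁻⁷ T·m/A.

B ≈ 7.06 μT

On the axis of a circular loop, B = μ₀IR² / [2(R²+z²)^(3/2)].
R² + z² = (0.0213)² + (0.0186)² = 0.0007997 m², and (R²+z²)^(3/2) = 2.26×10⁻⁵ m³.
B = (4π×10⁻⁷ × 0.560 × 0.0004537) / (2 × 2.26×10⁻⁵) = 7.06×10⁻⁶ T.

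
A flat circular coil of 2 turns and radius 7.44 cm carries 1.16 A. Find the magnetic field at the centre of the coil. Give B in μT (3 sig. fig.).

B ≈ 19.6 μT

For an N-turn flat coil, B = Nμ₀I/(2R) with R = 0.0744 m.
B = 2 × 9.80×10⁻⁶ T = 1.96×10⁻⁵ T.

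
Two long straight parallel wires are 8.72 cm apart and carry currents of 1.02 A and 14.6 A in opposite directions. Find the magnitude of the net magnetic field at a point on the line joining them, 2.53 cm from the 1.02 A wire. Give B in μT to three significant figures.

Each long wire gives B = μ₀I/(2πd). Distances are d₁ = 0.0253 m and d₂ = 0.0619 m.
B₁ = 8.06×10⁻⁶ T, B₂ = 4.72×10⁻⁵ T.
Between antiparallel currents both contributions point the same way, so they add. B = B₁ + B₂ = 8.06×10⁻⁶ + 4.72×10⁻⁵ = 5.52×10⁻⁵ T.

B ≈ 55.2 μT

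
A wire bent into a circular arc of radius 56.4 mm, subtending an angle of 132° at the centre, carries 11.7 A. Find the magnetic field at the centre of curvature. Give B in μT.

The Biot–Savart field of a circular arc at its centre is B = μ₀Iφ/(4πR), with φ = 2.304 rad.
B = (4π×10⁻⁷ × 11.7 × 2.304) / (4π × 0.0564) = 4.78×10⁻⁵ T.

B ≈ 47.8 μT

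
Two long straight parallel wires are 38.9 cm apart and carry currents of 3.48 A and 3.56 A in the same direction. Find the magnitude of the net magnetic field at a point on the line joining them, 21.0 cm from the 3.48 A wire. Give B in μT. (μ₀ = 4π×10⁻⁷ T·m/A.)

Each long wire gives B = μ₀I/(2πd). Distances are d₁ = 0.21 m and d₂ = 0.179 m.
B₁ = 3.31×10⁻⁶ T, B₂ = 3.98×10⁻⁶ T.
Between parallel currents the two contributions point in opposite directions, so they subtract. B = |B₁ − B₂| = |3.31×10⁻⁶ − 3.98×10⁻⁶| = 6.63×10⁻⁷ T.

B ≈ 0.663 μT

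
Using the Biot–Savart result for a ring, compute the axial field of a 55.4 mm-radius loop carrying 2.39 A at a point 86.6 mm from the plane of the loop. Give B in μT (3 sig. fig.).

B ≈ 4.24 μT

On the axis of a circular loop, B = μ₀IR² / [2(R²+z²)^(3/2)].
R² + z² = (0.0554)² + (0.0866)² = 0.01057 m², and (R²+z²)^(3/2) = 1.09×10⁻³ m³.
B = (4π×10⁻⁷ × 2.39 × 0.003069) / (2 × 1.09×10⁻³) = 4.24×10⁻⁶ T.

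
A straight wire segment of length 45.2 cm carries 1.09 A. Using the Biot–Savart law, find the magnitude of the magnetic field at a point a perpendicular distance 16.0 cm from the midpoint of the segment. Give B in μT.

For a finite straight segment, B = (μ₀I/4πd)(sinθ₁ + sinθ₂), where θ₁, θ₂ are the angles from the perpendicular to each end.
The perpendicular from the point meets the wire at its midpoint, so each end is L/2 = 0.226 m away along the wire.
sinθ₁ = 0.226/√(0.226²+0.16²) = 0.8162; sinθ₂ = 0.226/√(0.226²+0.16²) = 0.8162.
B = (4π×10⁻⁷ × 1.09) / (4π × 0.16) × (0.8162 + 0.8162) = 1.11×10⁻⁶ T.

B ≈ 1.11 μT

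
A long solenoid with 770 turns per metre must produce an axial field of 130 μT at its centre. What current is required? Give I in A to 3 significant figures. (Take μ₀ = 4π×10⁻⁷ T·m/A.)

Inside a long solenoid B = μ₀nI with n = 770 m⁻¹, so I = B/(μ₀n).
I = 1.30×10⁻⁴ / (4π×10⁻⁷ × 770) = 0.134 A.

I ≈ 0.134 A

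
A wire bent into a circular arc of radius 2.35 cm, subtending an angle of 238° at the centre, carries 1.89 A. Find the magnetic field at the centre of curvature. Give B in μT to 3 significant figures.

B ≈ 33.4 μT

The Biot–Savart field of a circular arc at its centre is B = μ₀Iφ/(4πR), with φ = 4.154 rad.
B = (4π×10⁻⁷ × 1.89 × 4.154) / (4π × 0.0235) = 3.34×10⁻⁵ T.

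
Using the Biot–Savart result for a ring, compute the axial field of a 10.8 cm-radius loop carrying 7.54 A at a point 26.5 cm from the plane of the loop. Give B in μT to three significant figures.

B ≈ 2.36 μT

On the axis of a circular loop, B = μ₀IR² / [2(R²+z²)^(3/2)].
R² + z² = (0.108)² + (0.265)² = 0.08189 m², and (R²+z²)^(3/2) = 2.34×10⁻² m³.
B = (4π×10⁻⁷ × 7.54 × 0.01166) / (2 × 2.34×10⁻²) = 2.36×10⁻⁶ T.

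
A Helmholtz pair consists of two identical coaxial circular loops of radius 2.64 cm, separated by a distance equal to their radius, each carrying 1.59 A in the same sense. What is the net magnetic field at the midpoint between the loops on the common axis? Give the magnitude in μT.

Each loop contributes B = μ₀IR²/[2(R²+z²)^(3/2)] on the axis, with z measured from that loop.
Loop 1 (z = 0.0132 m): B₁ = 2.71×10⁻⁵ T. Loop 2 (z = 0.0132 m): B₂ = 2.71×10⁻⁵ T.
The fields add: B = B₁ + B₂ = 5.42×10⁻⁵ T.

B ≈ 54.2 μT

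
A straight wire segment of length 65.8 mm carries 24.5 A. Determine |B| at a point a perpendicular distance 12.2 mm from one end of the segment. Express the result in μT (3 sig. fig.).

For a finite straight segment, B = (μ₀I/4πd)(sinθ₁ + sinθ₂), where θ₁, θ₂ are the angles from the perpendicular to each end.
The perpendicular foot is at one end, so the two end-offsets along the wire are 0 and L = 0.0658 m.
sinθ₁ = 0/√(0²+0.0122²) = 0.0000; sinθ₂ = 0.0658/√(0.0658²+0.0122²) = 0.9832.
B = (4π×10⁻⁷ × 24.5) / (4π × 0.0122) × (0.0000 + 0.9832) = 1.97×10⁻⁴ T.

B ≈ 197 μT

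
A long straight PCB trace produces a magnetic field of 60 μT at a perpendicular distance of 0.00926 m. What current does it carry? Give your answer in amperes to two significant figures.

For a long straight wire B = μ₀I/(2πd), so I = 2πdB/μ₀.
I = 2π × 0.00926 × 6.00×10⁻⁵ / (4π×10⁻⁷) = 2.78 A.

I ≈ 2.8 A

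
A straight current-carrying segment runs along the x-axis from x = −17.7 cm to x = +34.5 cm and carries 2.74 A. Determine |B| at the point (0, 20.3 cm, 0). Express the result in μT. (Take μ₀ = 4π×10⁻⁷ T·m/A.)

For a finite straight segment, B = (μ₀I/4πd)(sinθ₁ + sinθ₂), where θ₁, θ₂ are the angles from the perpendicular to each end.
The perpendicular distance is d = 0.203 m; the end-offsets along the wire are a = 0.177 m and b = 0.345 m.
sinθ₁ = 0.177/√(0.177²+0.203²) = 0.6572; sinθ₂ = 0.345/√(0.345²+0.203²) = 0.8619.
B = (4π×10⁻⁷ × 2.74) / (4π × 0.203) × (0.6572 + 0.8619) = 2.05×10⁻⁶ T.

B ≈ 2.05 μT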